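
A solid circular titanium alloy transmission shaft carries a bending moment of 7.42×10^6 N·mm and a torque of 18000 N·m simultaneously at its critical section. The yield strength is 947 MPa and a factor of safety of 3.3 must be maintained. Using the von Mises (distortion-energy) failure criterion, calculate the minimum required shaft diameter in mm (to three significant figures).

d = 84.9 mm

σ_allow = σ_y/n = 947/3.3 = 287.0 MPa.
For a solid shaft σ_b = 32M/(πd³) and τ = 16T/(πd³), so the von Mises stress is σ' = (16/πd³)·√(4M²+3T²).
√(4M²+3T²) = √(4×(7.420×10^6)² + 3×(1.800×10^7)²) = 3.453×10^7 N·mm.
d³ = 16×3.453×10^7/(π×287.0) = 612800 mm³.
d = 84.94 mm.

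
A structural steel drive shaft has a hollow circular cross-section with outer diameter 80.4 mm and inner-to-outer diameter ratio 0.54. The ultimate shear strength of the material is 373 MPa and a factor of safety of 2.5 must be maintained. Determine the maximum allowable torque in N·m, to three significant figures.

T_allow = 13900 N·m

τ_allow = 373/2.5 = 149.2 MPa.
For a hollow shaft T_allow = τ_allow·πd_o³(1−k⁴)/16 with 1−k⁴ = 0.9150, so πd_o³(1−k⁴)/16 = 93370 mm³.
T_allow = 149.2×93370 = 1.393×10^7 N·mm = 13930 N·m.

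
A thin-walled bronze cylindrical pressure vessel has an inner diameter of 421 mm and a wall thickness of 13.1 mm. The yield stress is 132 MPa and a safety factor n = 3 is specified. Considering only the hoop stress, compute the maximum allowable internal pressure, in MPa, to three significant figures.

σ_allow = 132/3 = 44.00 MPa.
σ_h = pD/(2t) → p_allow = 2σ_allow t/D = 2×44.00×13.1/421 = 2.738 MPa.

p_allow = 2.74 MPa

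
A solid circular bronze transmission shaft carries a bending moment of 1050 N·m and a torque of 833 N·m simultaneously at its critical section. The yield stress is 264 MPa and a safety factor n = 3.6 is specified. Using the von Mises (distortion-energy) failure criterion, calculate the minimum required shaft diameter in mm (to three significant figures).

d = 56.1 mm

σ_allow = σ_y/n = 264/3.6 = 73.33 MPa.
For a solid shaft σ_b = 32M/(πd³) and τ = 16T/(πd³), so the von Mises stress is σ' = (16/πd³)·√(4M²+3T²).
√(4M²+3T²) = √(4×(1.050×10^6)² + 3×(833000)²) = 2.548×10^6 N·mm.
d³ = 16×2.548×10^6/(π×73.33) = 176900 mm³.
d = 56.14 mm.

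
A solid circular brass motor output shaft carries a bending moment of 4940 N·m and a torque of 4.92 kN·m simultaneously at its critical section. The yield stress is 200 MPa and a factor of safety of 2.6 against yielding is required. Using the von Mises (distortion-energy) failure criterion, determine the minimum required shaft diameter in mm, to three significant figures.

σ_allow = σ_y/n = 200/2.6 = 76.92 MPa.
For a solid shaft σ_b = 32M/(πd³) and τ = 16T/(πd³), so the von Mises stress is σ' = (16/πd³)·√(4M²+3T²).
√(4M²+3T²) = √(4×(4.940×10^6)² + 3×(4.920×10^6)²) = 1.305×10^7 N·mm.
d³ = 16×1.305×10^7/(π×76.92) = 863800 mm³.
d = 95.24 mm.

d = 95.2 mm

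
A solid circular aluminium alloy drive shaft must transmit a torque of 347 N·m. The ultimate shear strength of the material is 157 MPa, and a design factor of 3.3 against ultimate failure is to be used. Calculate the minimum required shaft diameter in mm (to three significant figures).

d = 33.4 mm

Allowable shear stress τ_allow = 157/3.3 = 47.58 MPa.
For a solid shaft τ = 16T/(πd³), so d³ = 16T/(π τ_allow) = 16×347000/(π×47.58) = 37150 mm³.
d = (37150)^(1/3) = 33.37 mm.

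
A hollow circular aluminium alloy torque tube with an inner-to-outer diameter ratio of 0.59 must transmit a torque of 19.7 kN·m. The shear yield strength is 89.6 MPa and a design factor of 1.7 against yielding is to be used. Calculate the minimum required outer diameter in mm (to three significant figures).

τ_allow = 89.6/1.7 = 52.71 MPa.
For a hollow shaft τ = 16T/[πd_o³(1−k⁴)] with k = 0.59, so 1−k⁴ = 0.8788.
d_o³ = 16T/[π τ_allow (1−k⁴)] = 16×1.9700×10^7/(π×52.71×0.8788) = 2.166×10^6 mm³.
d_o = 129.4 mm.

d_o = 129 mm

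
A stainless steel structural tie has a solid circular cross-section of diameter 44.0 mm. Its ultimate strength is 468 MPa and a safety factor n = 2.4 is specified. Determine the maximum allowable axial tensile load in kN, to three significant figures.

σ_allow = 468/2.4 = 195.0 MPa.
A = πd²/4 = π×44.0²/4 = 1521 mm².
F_allow = σ_allow × A = 195.0×1521 = 296500 N.

F_allow = 297 kN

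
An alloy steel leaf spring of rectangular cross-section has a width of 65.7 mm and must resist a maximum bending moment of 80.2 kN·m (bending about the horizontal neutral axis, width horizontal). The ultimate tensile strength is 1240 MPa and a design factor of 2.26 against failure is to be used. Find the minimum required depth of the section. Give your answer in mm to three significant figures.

h = 116 mm

σ_allow = 1240/2.26 = 548.7 MPa.
For a rectangular section σ = 6M/(bh²), so h² = 6M/(b σ_allow) = 6×8.0200×10^7/(65.7×548.7) = 13350 mm².
h = 115.5 mm.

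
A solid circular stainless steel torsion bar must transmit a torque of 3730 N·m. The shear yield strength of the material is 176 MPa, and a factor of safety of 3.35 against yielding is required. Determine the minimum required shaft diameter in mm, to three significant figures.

d = 71.2 mm

Allowable shear stress τ_allow = 176/3.35 = 52.54 MPa.
For a solid shaft τ = 16T/(πd³), so d³ = 16T/(π τ_allow) = 16×3730000/(π×52.54) = 361600 mm³.
d = (361600)^(1/3) = 71.24 mm.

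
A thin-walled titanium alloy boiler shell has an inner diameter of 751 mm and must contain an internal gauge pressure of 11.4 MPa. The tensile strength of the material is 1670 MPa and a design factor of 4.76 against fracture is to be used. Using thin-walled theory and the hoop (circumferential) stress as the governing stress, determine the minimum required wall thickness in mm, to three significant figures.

t = 12.2 mm

σ_allow = 1670/4.76 = 350.8 MPa.
Hoop stress σ_h = pD/(2t), so t = pD/(2σ_allow) = 11.4×751/(2×350.8) = 12.20 mm.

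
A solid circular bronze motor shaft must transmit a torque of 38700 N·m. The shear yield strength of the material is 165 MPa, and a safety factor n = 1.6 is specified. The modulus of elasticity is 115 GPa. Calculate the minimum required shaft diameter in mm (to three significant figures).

d = 124 mm

Allowable shear stress τ_allow = 165/1.6 = 103.1 MPa.
For a solid shaft τ = 16T/(πd³), so d³ = 16T/(π τ_allow) = 16×3.8700×10^7/(π×103.1) = 1.911×10^6 mm³.
d = (1.911×10^6)^(1/3) = 124.1 mm.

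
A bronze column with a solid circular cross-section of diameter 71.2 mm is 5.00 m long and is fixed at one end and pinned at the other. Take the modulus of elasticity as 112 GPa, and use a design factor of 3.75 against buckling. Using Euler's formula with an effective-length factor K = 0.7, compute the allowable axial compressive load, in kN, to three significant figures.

I = πd⁴/64 = π×71.2⁴/64 = 1.262×10^6 mm⁴.
Effective length L_e = KL = 0.7×5.00 m = 3500 mm.
Euler critical load P_cr = π²EI/L_e² = π²×112000×1.262×10^6/3500² = 113800 N.
P_allow = P_cr/n = 113800/3.75 = 30360 N.

P_allow = 30.4 kN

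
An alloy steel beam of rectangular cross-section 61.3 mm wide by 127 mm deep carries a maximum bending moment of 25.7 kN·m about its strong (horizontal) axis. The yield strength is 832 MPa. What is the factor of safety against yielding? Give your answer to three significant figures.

n = 5.33

Section modulus S = bh²/6 = 61.3×127²/6 = 164800 mm³.
σ = M/S = 2.5700×10^7/164800 = 156.0 MPa.
n = 832/156.0 = 5.335.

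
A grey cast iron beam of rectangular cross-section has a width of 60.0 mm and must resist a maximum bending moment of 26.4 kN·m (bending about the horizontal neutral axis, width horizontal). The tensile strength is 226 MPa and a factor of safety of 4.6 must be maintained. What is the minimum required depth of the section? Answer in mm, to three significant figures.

h = 232 mm

σ_allow = 226/4.6 = 49.13 MPa.
For a rectangular section σ = 6M/(bh²), so h² = 6M/(b σ_allow) = 6×2.6400×10^7/(60.0×49.13) = 53730 mm².
h = 231.8 mm.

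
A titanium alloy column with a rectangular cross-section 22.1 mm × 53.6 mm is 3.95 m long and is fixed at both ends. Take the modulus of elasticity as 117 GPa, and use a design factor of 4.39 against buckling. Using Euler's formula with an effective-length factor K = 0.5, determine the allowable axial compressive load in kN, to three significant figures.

Buckling occurs about the weak axis: I_min = h·b³/12 = 53.6×22.1³/12 = 48210 mm⁴ (b = 22.1 mm is the smaller dimension).
Effective length L_e = KL = 0.5×3.95 m = 1975 mm.
Euler critical load P_cr = π²EI/L_e² = π²×117000×48210/1975² = 14270 N.
P_allow = P_cr/n = 14270/4.39 = 3251 N.

P_allow = 3.25 kN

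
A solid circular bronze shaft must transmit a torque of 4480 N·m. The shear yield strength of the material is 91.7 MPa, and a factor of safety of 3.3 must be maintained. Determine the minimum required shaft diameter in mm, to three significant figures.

d = 93.6 mm

Allowable shear stress τ_allow = 91.7/3.3 = 27.79 MPa.
For a solid shaft τ = 16T/(πd³), so d³ = 16T/(π τ_allow) = 16×4480000/(π×27.79) = 821100 mm³.
d = (821100)^(1/3) = 93.64 mm.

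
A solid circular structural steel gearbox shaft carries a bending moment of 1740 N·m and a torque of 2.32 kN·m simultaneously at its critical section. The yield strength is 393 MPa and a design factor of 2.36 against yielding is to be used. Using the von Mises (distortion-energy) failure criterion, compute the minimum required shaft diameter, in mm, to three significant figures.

d = 54.6 mm

σ_allow = σ_y/n = 393/2.36 = 166.5 MPa.
For a solid shaft σ_b = 32M/(πd³) and τ = 16T/(πd³), so the von Mises stress is σ' = (16/πd³)·√(4M²+3T²).
√(4M²+3T²) = √(4×(1.740×10^6)² + 3×(2.320×10^6)²) = 5.316×10^6 N·mm.
d³ = 16×5.316×10^6/(π×166.5) = 162600 mm³.
d = 54.58 mm.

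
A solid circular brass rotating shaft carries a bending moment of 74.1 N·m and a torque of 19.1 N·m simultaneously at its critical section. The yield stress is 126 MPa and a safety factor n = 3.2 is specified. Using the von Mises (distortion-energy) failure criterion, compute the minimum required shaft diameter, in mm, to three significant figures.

σ_allow = σ_y/n = 126/3.2 = 39.38 MPa.
For a solid shaft σ_b = 32M/(πd³) and τ = 16T/(πd³), so the von Mises stress is σ' = (16/πd³)·√(4M²+3T²).
√(4M²+3T²) = √(4×(74100)² + 3×(19100)²) = 151800 N·mm.
d³ = 16×151800/(π×39.38) = 19640 mm³.
d = 26.98 mm.

d = 27.0 mm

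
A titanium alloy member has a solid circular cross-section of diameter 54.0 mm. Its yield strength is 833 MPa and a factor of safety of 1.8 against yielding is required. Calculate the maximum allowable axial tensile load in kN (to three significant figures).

F_allow = 1060 kN

σ_allow = 833/1.8 = 462.8 MPa.
A = πd²/4 = π×54.0²/4 = 2290 mm².
F_allow = σ_allow × A = 462.8×2290 = 1.060×10^6 N.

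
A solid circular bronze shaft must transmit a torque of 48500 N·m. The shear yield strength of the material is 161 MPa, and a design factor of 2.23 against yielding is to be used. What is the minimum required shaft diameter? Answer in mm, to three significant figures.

Allowable shear stress τ_allow = 161/2.23 = 72.20 MPa.
For a solid shaft τ = 16T/(πd³), so d³ = 16T/(π τ_allow) = 16×4.8500×10^7/(π×72.20) = 3.421×10^6 mm³.
d = (3.421×10^6)^(1/3) = 150.7 mm.

d = 151 mm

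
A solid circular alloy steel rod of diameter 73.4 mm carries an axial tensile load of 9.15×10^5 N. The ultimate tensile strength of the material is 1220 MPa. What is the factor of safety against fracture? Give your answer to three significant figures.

n = 5.64

A = πd²/4 = 4231 mm².
σ = F/A = 915000/4231 = 216.2 MPa.
n = 1220/216.2 = 5.642.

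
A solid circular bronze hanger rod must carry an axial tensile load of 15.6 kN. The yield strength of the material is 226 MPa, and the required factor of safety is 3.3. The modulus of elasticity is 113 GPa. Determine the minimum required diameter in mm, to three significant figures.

Allowable stress σ_allow = 226/3.3 = 68.48 MPa.
Required area A = F/σ_allow = 15600/68.48 = 227.8 mm².
A = πd²/4 → d = √(4A/π) = 17.03 mm.

d = 17.0 mm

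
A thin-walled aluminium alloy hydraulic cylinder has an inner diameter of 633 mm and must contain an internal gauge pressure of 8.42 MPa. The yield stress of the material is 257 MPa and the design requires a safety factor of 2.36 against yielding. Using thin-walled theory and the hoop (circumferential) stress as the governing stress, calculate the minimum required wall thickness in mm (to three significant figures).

σ_allow = 257/2.36 = 108.9 MPa.
Hoop stress σ_h = pD/(2t), so t = pD/(2σ_allow) = 8.42×633/(2×108.9) = 24.47 mm.

t = 24.5 mm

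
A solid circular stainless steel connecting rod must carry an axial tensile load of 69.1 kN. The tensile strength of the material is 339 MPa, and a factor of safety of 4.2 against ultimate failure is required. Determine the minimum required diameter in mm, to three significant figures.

d = 33.0 mm

Allowable stress σ_allow = 339/4.2 = 80.71 MPa.
Required area A = F/σ_allow = 69100/80.71 = 856.1 mm².
A = πd²/4 → d = √(4A/π) = 33.02 mm.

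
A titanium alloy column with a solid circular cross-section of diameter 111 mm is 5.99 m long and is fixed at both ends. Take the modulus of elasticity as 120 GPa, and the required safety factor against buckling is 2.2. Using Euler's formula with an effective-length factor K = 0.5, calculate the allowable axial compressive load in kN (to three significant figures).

P_allow = 447 kN

I = πd⁴/64 = π×111⁴/64 = 7.452×10^6 mm⁴.
Effective length L_e = KL = 0.5×5.99 m = 2995 mm.
Euler critical load P_cr = π²EI/L_e² = π²×120000×7.452×10^6/2995² = 983900 N.
P_allow = P_cr/n = 983900/2.2 = 447200 N.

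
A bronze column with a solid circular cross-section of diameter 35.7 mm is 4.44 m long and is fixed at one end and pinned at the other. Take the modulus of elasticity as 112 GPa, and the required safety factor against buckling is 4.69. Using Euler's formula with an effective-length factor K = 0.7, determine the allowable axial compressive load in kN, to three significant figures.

I = πd⁴/64 = π×35.7⁴/64 = 79730 mm⁴.
Effective length L_e = KL = 0.7×4.44 m = 3108 mm.
Euler critical load P_cr = π²EI/L_e² = π²×112000×79730/3108² = 9124 N.
P_allow = P_cr/n = 9124/4.69 = 1945 N.

P_allow = 1.95 kN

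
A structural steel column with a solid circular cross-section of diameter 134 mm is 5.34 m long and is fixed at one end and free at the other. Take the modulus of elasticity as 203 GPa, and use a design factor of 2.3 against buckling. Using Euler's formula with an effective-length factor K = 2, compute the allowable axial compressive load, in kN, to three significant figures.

P_allow = 121 kN

I = πd⁴/64 = π×134⁴/64 = 1.583×10^7 mm⁴.
Effective length L_e = KL = 2×5.34 m = 10680 mm.
Euler critical load P_cr = π²EI/L_e² = π²×203000×1.583×10^7/10680² = 278000 N.
P_allow = P_cr/n = 278000/2.3 = 120900 N.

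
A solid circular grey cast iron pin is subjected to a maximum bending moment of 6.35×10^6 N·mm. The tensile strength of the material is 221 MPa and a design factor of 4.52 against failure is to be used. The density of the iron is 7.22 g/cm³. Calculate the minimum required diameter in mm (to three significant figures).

σ_allow = 221/4.52 = 48.89 MPa.
For a solid circular section σ = 32M/(πd³), so d³ = 32M/(π σ_allow) = 32×6350000/(π×48.89) = 1.323×10^6 mm³.
d = 109.8 mm.

d = 110 mm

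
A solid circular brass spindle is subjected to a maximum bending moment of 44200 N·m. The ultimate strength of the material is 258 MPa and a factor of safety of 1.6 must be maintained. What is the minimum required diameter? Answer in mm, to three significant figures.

d = 141 mm

σ_allow = 258/1.6 = 161.2 MPa.
For a solid circular section σ = 32M/(πd³), so d³ = 32M/(π σ_allow) = 32×4.4200×10^7/(π×161.2) = 2.792×10^6 mm³.
d = 140.8 mm.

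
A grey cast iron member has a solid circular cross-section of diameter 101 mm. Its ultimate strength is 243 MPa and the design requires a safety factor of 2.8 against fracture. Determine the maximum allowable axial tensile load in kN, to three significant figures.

F_allow = 695 kN

σ_allow = 243/2.8 = 86.79 MPa.
A = πd²/4 = π×101²/4 = 8012 mm².
F_allow = σ_allow × A = 86.79×8012 = 695300 N.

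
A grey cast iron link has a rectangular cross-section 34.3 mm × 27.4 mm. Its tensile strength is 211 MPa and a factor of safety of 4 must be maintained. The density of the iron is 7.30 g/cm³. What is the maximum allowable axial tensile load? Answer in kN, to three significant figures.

F_allow = 49.6 kN

σ_allow = 211/4 = 52.75 MPa.
A = 34.3×27.4 = 939.8 mm².
F_allow = σ_allow × A = 52.75×939.8 = 49580 N.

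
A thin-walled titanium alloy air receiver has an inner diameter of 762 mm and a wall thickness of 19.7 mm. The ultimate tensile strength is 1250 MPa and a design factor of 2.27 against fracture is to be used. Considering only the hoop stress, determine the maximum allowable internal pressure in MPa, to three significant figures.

σ_allow = 1250/2.27 = 550.7 MPa.
σ_h = pD/(2t) → p_allow = 2σ_allow t/D = 2×550.7×19.7/762 = 28.47 MPa.

p_allow = 28.5 MPa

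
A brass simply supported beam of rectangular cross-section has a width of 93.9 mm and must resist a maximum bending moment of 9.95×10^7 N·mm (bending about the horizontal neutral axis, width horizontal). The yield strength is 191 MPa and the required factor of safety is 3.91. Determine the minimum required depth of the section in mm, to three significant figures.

h = 361 mm

σ_allow = 191/3.91 = 48.85 MPa.
For a rectangular section σ = 6M/(bh²), so h² = 6M/(b σ_allow) = 6×9.9500×10^7/(93.9×48.85) = 130200 mm².
h = 360.8 mm.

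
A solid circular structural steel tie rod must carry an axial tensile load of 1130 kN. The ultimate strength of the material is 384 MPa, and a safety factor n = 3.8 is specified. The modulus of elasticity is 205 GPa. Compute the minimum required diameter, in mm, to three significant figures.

Allowable stress σ_allow = 384/3.8 = 101.1 MPa.
Required area A = F/σ_allow = 1130000/101.1 = 11180 mm².
A = πd²/4 → d = √(4A/π) = 119.3 mm.

d = 119 mm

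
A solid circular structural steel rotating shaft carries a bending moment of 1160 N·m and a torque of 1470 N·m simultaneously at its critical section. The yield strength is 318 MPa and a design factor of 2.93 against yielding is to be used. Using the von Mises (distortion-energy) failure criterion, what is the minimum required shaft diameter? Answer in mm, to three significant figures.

σ_allow = σ_y/n = 318/2.93 = 108.5 MPa.
For a solid shaft σ_b = 32M/(πd³) and τ = 16T/(πd³), so the von Mises stress is σ' = (16/πd³)·√(4M²+3T²).
√(4M²+3T²) = √(4×(1.160×10^6)² + 3×(1.470×10^6)²) = 3.445×10^6 N·mm.
d³ = 16×3.445×10^6/(π×108.5) = 161600 mm³.
d = 54.47 mm.

d = 54.5 mm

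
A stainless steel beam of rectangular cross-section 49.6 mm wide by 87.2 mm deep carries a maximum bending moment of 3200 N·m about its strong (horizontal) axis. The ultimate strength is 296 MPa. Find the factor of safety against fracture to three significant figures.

n = 5.81

Section modulus S = bh²/6 = 49.6×87.2²/6 = 62860 mm³.
σ = M/S = 3200000/62860 = 50.91 MPa.
n = 296/50.91 = 5.814.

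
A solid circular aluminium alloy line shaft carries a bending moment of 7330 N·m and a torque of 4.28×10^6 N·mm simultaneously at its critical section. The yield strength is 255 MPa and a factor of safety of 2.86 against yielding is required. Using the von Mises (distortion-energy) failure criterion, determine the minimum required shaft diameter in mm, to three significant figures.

d = 97.9 mm

σ_allow = σ_y/n = 255/2.86 = 89.16 MPa.
For a solid shaft σ_b = 32M/(πd³) and τ = 16T/(πd³), so the von Mises stress is σ' = (16/πd³)·√(4M²+3T²).
√(4M²+3T²) = √(4×(7.330×10^6)² + 3×(4.280×10^6)²) = 1.643×10^7 N·mm.
d³ = 16×1.643×10^7/(π×89.16) = 938400 mm³.
d = 97.90 mm.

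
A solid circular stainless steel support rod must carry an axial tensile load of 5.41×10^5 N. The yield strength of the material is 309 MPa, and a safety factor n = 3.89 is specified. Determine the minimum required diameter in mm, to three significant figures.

Allowable stress σ_allow = 309/3.89 = 79.43 MPa.
Required area A = F/σ_allow = 541000/79.43 = 6811 mm².
A = πd²/4 → d = √(4A/π) = 93.12 mm.

d = 93.1 mm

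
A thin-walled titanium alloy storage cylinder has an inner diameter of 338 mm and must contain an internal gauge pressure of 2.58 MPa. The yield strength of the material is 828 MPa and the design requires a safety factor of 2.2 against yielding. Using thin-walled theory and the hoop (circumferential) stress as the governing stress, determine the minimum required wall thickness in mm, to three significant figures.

σ_allow = 828/2.2 = 376.4 MPa.
Hoop stress σ_h = pD/(2t), so t = pD/(2σ_allow) = 2.58×338/(2×376.4) = 1.159 mm.

t = 1.16 mm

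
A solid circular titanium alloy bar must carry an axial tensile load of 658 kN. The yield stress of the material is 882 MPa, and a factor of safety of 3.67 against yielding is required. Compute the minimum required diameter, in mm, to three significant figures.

Allowable stress σ_allow = 882/3.67 = 240.3 MPa.
Required area A = F/σ_allow = 658000/240.3 = 2738 mm².
A = πd²/4 → d = √(4A/π) = 59.04 mm.

d = 59.0 mm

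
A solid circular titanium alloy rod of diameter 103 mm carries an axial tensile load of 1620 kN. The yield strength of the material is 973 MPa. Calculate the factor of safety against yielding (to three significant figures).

n = 5.00

A = πd²/4 = 8332 mm².
σ = F/A = 1620000/8332 = 194.4 MPa.
n = 973/194.4 = 5.005.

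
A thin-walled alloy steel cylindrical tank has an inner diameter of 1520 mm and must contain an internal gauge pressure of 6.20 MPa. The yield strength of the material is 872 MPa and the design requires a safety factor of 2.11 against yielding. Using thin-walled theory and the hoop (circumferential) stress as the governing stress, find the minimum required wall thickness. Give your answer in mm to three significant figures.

t = 11.4 mm

σ_allow = 872/2.11 = 413.3 MPa.
Hoop stress σ_h = pD/(2t), so t = pD/(2σ_allow) = 6.20×1520/(2×413.3) = 11.40 mm.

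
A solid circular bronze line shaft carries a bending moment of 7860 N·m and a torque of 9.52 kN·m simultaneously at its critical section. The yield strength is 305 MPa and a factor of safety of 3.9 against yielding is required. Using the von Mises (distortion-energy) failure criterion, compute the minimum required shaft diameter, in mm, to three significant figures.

d = 114 mm

σ_allow = σ_y/n = 305/3.9 = 78.21 MPa.
For a solid shaft σ_b = 32M/(πd³) and τ = 16T/(πd³), so the von Mises stress is σ' = (16/πd³)·√(4M²+3T²).
√(4M²+3T²) = √(4×(7.860×10^6)² + 3×(9.520×10^6)²) = 2.278×10^7 N·mm.
d³ = 16×2.278×10^7/(π×78.21) = 1.484×10^6 mm³.
d = 114.1 mm.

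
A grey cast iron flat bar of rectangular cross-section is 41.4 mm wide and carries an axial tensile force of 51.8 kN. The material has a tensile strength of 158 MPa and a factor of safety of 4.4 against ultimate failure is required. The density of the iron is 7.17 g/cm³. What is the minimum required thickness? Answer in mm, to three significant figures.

σ_allow = 158/4.4 = 35.91 MPa.
Required area A = F/σ_allow = 51800/35.91 = 1443 mm².
t = A/w = 1443/41.4 = 34.84 mm.

t = 34.8 mm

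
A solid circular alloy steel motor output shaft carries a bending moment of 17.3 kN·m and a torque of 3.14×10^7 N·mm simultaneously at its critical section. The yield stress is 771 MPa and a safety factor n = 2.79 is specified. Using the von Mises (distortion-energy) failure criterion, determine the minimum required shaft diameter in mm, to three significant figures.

d = 106 mm

σ_allow = σ_y/n = 771/2.79 = 276.3 MPa.
For a solid shaft σ_b = 32M/(πd³) and τ = 16T/(πd³), so the von Mises stress is σ' = (16/πd³)·√(4M²+3T²).
√(4M²+3T²) = √(4×(1.730×10^7)² + 3×(3.140×10^7)²) = 6.446×10^7 N·mm.
d³ = 16×6.446×10^7/(π×276.3) = 1.188×10^6 mm³.
d = 105.9 mm.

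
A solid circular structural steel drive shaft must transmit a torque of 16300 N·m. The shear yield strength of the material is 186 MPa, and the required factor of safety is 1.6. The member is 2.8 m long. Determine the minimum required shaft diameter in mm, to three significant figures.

d = 89.4 mm

Allowable shear stress τ_allow = 186/1.6 = 116.2 MPa.
For a solid shaft τ = 16T/(πd³), so d³ = 16T/(π τ_allow) = 16×1.6300×10^7/(π×116.2) = 714100 mm³.
d = (714100)^(1/3) = 89.38 mm.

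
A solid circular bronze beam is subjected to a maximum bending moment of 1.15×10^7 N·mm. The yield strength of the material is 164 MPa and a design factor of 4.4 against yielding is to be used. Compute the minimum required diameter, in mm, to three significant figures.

d = 146 mm

σ_allow = 164/4.4 = 37.27 MPa.
For a solid circular section σ = 32M/(πd³), so d³ = 32M/(π σ_allow) = 32×1.1500×10^7/(π×37.27) = 3.143×10^6 mm³.
d = 146.5 mm.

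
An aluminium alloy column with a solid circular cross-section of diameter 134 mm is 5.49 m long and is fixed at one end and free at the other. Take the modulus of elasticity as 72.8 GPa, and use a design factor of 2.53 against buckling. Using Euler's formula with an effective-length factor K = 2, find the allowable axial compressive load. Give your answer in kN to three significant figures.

I = πd⁴/64 = π×134⁴/64 = 1.583×10^7 mm⁴.
Effective length L_e = KL = 2×5.49 m = 10980 mm.
Euler critical load P_cr = π²EI/L_e² = π²×72800×1.583×10^7/10980² = 94320 N.
P_allow = P_cr/n = 94320/2.53 = 37280 N.

P_allow = 37.3 kN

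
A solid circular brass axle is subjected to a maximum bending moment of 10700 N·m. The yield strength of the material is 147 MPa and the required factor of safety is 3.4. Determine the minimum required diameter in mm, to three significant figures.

d = 136 mm

σ_allow = 147/3.4 = 43.24 MPa.
For a solid circular section σ = 32M/(πd³), so d³ = 32M/(π σ_allow) = 32×1.0700×10^7/(π×43.24) = 2.521×10^6 mm³.
d = 136.1 mm.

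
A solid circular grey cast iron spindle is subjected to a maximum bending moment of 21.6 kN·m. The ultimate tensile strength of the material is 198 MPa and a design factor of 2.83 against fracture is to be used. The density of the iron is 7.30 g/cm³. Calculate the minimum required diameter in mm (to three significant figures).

d = 147 mm

σ_allow = 198/2.83 = 69.96 MPa.
For a solid circular section σ = 32M/(πd³), so d³ = 32M/(π σ_allow) = 32×2.1600×10^7/(π×69.96) = 3.145×10^6 mm³.
d = 146.5 mm.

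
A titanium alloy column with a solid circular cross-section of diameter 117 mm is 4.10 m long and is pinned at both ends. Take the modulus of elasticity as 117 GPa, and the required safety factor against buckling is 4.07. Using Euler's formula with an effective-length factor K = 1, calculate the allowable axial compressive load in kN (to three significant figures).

P_allow = 155 kN

I = πd⁴/64 = π×117⁴/64 = 9.198×10^6 mm⁴.
Effective length L_e = KL = 1×4.10 m = 4100 mm.
Euler critical load P_cr = π²EI/L_e² = π²×117000×9.198×10^6/4100² = 631900 N.
P_allow = P_cr/n = 631900/4.07 = 155300 N.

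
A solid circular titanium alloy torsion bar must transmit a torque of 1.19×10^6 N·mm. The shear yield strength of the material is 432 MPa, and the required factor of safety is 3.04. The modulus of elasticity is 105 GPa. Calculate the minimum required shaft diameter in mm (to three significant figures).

d = 34.9 mm

Allowable shear stress τ_allow = 432/3.04 = 142.1 MPa.
For a solid shaft τ = 16T/(πd³), so d³ = 16T/(π τ_allow) = 16×1190000/(π×142.1) = 42650 mm³.
d = (42650)^(1/3) = 34.94 mm.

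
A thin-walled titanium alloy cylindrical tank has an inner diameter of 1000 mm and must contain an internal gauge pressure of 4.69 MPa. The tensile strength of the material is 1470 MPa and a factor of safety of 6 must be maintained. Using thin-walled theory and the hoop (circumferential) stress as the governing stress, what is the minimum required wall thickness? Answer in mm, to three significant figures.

σ_allow = 1470/6 = 245.0 MPa.
Hoop stress σ_h = pD/(2t), so t = pD/(2σ_allow) = 4.69×1000/(2×245.0) = 9.571 mm.

t = 9.57 mm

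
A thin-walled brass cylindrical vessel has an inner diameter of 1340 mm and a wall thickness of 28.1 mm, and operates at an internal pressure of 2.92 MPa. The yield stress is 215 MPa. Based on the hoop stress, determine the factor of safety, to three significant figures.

n = 3.09

σ_h = pD/(2t) = 2.92×1340/(2×28.1) = 69.62 MPa.
n = 215/69.62 = 3.088.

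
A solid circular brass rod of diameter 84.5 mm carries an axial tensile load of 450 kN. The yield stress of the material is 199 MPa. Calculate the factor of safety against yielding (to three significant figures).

A = πd²/4 = 5608 mm².
σ = F/A = 450000/5608 = 80.24 MPa.
n = 199/80.24 = 2.480.

n = 2.48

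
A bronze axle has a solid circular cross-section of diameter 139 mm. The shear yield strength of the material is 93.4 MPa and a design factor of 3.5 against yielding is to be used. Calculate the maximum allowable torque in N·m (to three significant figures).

T_allow = 14100 N·m

τ_allow = 93.4/3.5 = 26.69 MPa.
For a solid shaft T_allow = τ_allow·πd³/16; πd³/16 = π×139³/16 = 527300 mm³.
T_allow = 26.69×527300 = 1.407×10^7 N·mm = 14070 N·m.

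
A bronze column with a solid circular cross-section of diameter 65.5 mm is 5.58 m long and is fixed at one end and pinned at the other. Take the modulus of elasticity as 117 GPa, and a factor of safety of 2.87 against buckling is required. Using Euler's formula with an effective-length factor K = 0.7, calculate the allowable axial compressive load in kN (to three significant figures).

P_allow = 23.8 kN

I = πd⁴/64 = π×65.5⁴/64 = 903500 mm⁴.
Effective length L_e = KL = 0.7×5.58 m = 3906 mm.
Euler critical load P_cr = π²EI/L_e² = π²×117000×903500/3906² = 68380 N.
P_allow = P_cr/n = 68380/2.87 = 23830 N.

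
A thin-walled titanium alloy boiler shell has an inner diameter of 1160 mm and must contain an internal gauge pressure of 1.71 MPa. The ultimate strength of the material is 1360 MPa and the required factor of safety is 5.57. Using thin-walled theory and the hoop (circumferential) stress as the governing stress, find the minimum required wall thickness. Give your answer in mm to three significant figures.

t = 4.06 mm

σ_allow = 1360/5.57 = 244.2 MPa.
Hoop stress σ_h = pD/(2t), so t = pD/(2σ_allow) = 1.71×1160/(2×244.2) = 4.062 mm.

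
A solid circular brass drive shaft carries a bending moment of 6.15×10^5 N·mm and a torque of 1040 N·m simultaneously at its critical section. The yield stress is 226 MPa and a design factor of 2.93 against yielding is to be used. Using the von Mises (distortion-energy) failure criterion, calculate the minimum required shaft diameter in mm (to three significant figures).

d = 52.4 mm

σ_allow = σ_y/n = 226/2.93 = 77.13 MPa.
For a solid shaft σ_b = 32M/(πd³) and τ = 16T/(πd³), so the von Mises stress is σ' = (16/πd³)·√(4M²+3T²).
√(4M²+3T²) = √(4×(615000)² + 3×(1.040×10^6)²) = 2.181×10^6 N·mm.
d³ = 16×2.181×10^6/(π×77.13) = 144000 mm³.
d = 52.42 mm.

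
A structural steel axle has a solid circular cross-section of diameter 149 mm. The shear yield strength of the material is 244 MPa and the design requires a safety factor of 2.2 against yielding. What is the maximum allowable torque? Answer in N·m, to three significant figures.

τ_allow = 244/2.2 = 110.9 MPa.
For a solid shaft T_allow = τ_allow·πd³/16; πd³/16 = π×149³/16 = 649500 mm³.
T_allow = 110.9×649500 = 7.204×10^7 N·mm = 72040 N·m.

T_allow = 72000 N·m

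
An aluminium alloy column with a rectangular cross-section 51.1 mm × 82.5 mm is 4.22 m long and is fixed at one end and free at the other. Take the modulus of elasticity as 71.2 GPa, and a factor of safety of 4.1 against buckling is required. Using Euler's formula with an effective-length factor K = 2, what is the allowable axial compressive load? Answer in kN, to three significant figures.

P_allow = 2.21 kN

Buckling occurs about the weak axis: I_min = h·b³/12 = 82.5×51.1³/12 = 917400 mm⁴ (b = 51.1 mm is the smaller dimension).
Effective length L_e = KL = 2×4.22 m = 8440 mm.
Euler critical load P_cr = π²EI/L_e² = π²×71200×917400/8440² = 9050 N.
P_allow = P_cr/n = 9050/4.1 = 2207 N.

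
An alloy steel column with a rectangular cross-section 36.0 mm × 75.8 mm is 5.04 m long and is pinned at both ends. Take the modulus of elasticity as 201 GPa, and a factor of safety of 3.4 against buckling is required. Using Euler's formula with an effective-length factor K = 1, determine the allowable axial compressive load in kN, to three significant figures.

Buckling occurs about the weak axis: I_min = h·b³/12 = 75.8×36.0³/12 = 294700 mm⁴ (b = 36.0 mm is the smaller dimension).
Effective length L_e = KL = 1×5.04 m = 5040 mm.
Euler critical load P_cr = π²EI/L_e² = π²×201000×294700/5040² = 23020 N.
P_allow = P_cr/n = 23020/3.4 = 6769 N.

P_allow = 6.77 kN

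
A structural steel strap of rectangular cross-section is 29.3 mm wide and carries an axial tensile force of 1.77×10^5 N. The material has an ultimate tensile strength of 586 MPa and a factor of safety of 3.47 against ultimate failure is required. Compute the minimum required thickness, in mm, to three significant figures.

σ_allow = 586/3.47 = 168.9 MPa.
Required area A = F/σ_allow = 177000/168.9 = 1048 mm².
t = A/w = 1048/29.3 = 35.77 mm.

t = 35.8 mm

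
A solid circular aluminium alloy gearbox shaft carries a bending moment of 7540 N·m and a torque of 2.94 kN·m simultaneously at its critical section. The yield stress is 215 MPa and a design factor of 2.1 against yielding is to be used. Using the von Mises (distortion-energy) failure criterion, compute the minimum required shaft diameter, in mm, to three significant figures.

σ_allow = σ_y/n = 215/2.1 = 102.4 MPa.
For a solid shaft σ_b = 32M/(πd³) and τ = 16T/(πd³), so the von Mises stress is σ' = (16/πd³)·√(4M²+3T²).
√(4M²+3T²) = √(4×(7.540×10^6)² + 3×(2.940×10^6)²) = 1.592×10^7 N·mm.
d³ = 16×1.592×10^7/(π×102.4) = 791800 mm³.
d = 92.51 mm.

d = 92.5 mm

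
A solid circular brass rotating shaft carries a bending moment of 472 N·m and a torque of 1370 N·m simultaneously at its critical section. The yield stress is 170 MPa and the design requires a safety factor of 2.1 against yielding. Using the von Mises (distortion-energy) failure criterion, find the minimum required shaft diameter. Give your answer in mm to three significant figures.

d = 54.4 mm

σ_allow = σ_y/n = 170/2.1 = 80.95 MPa.
For a solid shaft σ_b = 32M/(πd³) and τ = 16T/(πd³), so the von Mises stress is σ' = (16/πd³)·√(4M²+3T²).
√(4M²+3T²) = √(4×(472000)² + 3×(1.370×10^6)²) = 2.554×10^6 N·mm.
d³ = 16×2.554×10^6/(π×80.95) = 160700 mm³.
d = 54.36 mm.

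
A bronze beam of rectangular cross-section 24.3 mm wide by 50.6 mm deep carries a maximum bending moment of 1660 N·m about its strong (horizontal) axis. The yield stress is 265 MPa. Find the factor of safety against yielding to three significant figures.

Section modulus S = bh²/6 = 24.3×50.6²/6 = 10370 mm³.
σ = M/S = 1660000/10370 = 160.1 MPa.
n = 265/160.1 = 1.655.

n = 1.66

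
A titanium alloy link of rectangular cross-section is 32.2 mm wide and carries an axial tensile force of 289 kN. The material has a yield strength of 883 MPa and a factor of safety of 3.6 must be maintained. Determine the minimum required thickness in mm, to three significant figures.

σ_allow = 883/3.6 = 245.3 MPa.
Required area A = F/σ_allow = 289000/245.3 = 1178 mm².
t = A/w = 1178/32.2 = 36.59 mm.

t = 36.6 mm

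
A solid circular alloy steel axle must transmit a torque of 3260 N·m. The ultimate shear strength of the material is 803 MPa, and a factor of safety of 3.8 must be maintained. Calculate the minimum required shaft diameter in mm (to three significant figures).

Allowable shear stress τ_allow = 803/3.8 = 211.3 MPa.
For a solid shaft τ = 16T/(πd³), so d³ = 16T/(π τ_allow) = 16×3260000/(π×211.3) = 78570 mm³.
d = (78570)^(1/3) = 42.83 mm.

d = 42.8 mm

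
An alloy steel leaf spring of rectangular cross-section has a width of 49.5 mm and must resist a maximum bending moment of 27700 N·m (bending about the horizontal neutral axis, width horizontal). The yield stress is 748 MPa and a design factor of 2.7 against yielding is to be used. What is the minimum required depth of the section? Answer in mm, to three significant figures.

h = 110 mm

σ_allow = 748/2.7 = 277.0 MPa.
For a rectangular section σ = 6M/(bh²), so h² = 6M/(b σ_allow) = 6×2.7700×10^7/(49.5×277.0) = 12120 mm².
h = 110.1 mm.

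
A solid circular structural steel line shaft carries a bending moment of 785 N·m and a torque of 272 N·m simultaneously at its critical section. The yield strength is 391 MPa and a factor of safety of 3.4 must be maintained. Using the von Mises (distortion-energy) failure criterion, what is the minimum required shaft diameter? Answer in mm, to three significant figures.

σ_allow = σ_y/n = 391/3.4 = 115.0 MPa.
For a solid shaft σ_b = 32M/(πd³) and τ = 16T/(πd³), so the von Mises stress is σ' = (16/πd³)·√(4M²+3T²).
√(4M²+3T²) = √(4×(785000)² + 3×(272000)²) = 1.639×10^6 N·mm.
d³ = 16×1.639×10^6/(π×115.0) = 72590 mm³.
d = 41.72 mm.

d = 41.7 mm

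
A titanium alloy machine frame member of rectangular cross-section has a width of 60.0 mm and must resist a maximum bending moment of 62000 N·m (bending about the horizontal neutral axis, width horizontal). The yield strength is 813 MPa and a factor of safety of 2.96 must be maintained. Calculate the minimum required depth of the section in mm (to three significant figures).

σ_allow = 813/2.96 = 274.7 MPa.
For a rectangular section σ = 6M/(bh²), so h² = 6M/(b σ_allow) = 6×6.2000×10^7/(60.0×274.7) = 22570 mm².
h = 150.2 mm.

h = 150 mm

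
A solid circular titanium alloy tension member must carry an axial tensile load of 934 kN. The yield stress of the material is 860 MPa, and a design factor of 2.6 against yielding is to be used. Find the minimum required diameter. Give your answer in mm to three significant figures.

Allowable stress σ_allow = 860/2.6 = 330.8 MPa.
Required area A = F/σ_allow = 934000/330.8 = 2824 mm².
A = πd²/4 → d = √(4A/π) = 59.96 mm.

d = 60.0 mm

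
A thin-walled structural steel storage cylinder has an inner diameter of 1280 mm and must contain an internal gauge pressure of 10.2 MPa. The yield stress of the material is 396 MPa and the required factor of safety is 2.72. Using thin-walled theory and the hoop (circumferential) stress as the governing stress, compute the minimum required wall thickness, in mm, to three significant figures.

σ_allow = 396/2.72 = 145.6 MPa.
Hoop stress σ_h = pD/(2t), so t = pD/(2σ_allow) = 10.2×1280/(2×145.6) = 44.84 mm.

t = 44.8 mm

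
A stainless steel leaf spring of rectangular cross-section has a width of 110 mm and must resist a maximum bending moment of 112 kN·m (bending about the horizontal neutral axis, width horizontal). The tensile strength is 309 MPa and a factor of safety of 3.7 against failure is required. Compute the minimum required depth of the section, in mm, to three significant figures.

σ_allow = 309/3.7 = 83.51 MPa.
For a rectangular section σ = 6M/(bh²), so h² = 6M/(b σ_allow) = 6×1.1200×10^8/(110×83.51) = 73150 mm².
h = 270.5 mm.

h = 270 mm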